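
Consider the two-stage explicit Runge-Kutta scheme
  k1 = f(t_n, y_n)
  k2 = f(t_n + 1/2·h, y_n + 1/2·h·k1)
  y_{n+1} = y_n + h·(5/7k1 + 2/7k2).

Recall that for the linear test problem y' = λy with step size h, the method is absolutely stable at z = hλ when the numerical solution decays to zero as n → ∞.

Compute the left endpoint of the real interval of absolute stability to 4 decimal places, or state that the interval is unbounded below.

Test eqn y'=λy, z=hλ:
  k1=λy_n ⇒ h·k1=z·y_n;  k2=λ(1+1/2z)y_n ⇒ h·k2=z(1+1/2z)y_n
  y_{n+1}/y_n = 1 + 5/7z + 2/7z(1+1/2z) = 1 + z + 1/7z²
  R(z) = 1 + z + 1/7z².

Need |R(x)|<1, x<0.
x=-1: |R|=0.1429
R=1: x+1/7x²=0 ⇒ x=−7=-7.0000; min R=1−1/(4·1/7)=-0.7500>−1
Confirm numerically:
  x=-6.471: |R|=0.51098 <1
  x=-6.456: |R|=0.49828 <1
  x=-3.584: |R|=0.74899 <1
  x=-2.917: |R|=0.70144 <1
  x=-7.552: |R|=1.59553 >1
  x=-7.246: |R|=1.25465 >1
Interval (-7.0000, 0).

left endpoint -7.0000.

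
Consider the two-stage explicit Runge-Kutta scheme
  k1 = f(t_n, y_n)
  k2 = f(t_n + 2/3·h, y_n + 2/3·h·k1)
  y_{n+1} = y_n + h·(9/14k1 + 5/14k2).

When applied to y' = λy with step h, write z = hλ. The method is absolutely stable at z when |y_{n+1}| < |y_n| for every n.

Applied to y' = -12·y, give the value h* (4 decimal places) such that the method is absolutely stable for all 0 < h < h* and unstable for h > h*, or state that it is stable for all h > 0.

Test eqn y'=λy, z=hλ:
  k1=λy_n ⇒ h·k1=z·y_n;  k2=λ(1+2/3z)y_n ⇒ h·k2=z(1+2/3z)y_n
  y_{n+1}/y_n = 1 + 9/14z + 5/14z(1+2/3z) = 1 + z + 5/21z²
  R(z) = 1 + z + 5/21z².

Find x<0 with |R(x)|<1.
x=-0.72: |R|=0.4034
R=1: x+5/21x²=0 ⇒ x=−21/5=-4.2000; min R=1−1/(4·5/21)=-0.0500>−1
Confirm numerically:
  x=-4.174: |R|=0.97416 <1
  x=-2.936: |R|=0.11640 <1
  x=-2.280: |R|=0.04229 <1
  x=-4.416: |R|=1.22711 >1
  x=-4.413: |R|=1.22380 >1
  x=-4.310: |R|=1.11288 >1
So |R|<1 on (-4.2000, 0).

(-4.2000,0); λ=-12 ⇒ h* = (21/5)/12 = 0.3500.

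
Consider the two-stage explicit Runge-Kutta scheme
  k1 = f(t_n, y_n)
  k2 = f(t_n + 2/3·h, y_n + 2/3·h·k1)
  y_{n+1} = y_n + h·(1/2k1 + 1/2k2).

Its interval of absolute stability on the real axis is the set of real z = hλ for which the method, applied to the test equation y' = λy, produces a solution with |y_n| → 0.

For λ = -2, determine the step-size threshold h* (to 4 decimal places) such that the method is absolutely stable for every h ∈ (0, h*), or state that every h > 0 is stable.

(-3.0000,0); λ=-2 ⇒ h* = (3)/2 = 1.5000.

With y'=λy (z=hλ):
  k1=λy_n ⇒ h·k1=z·y_n;  k2=λ(1+2/3z)y_n ⇒ h·k2=z(1+2/3z)y_n
  y_{n+1}/y_n = 1 + 1/2z + 1/2z(1+2/3z) = 1 + z + 1/3z²
  R(z) = 1 + z + 1/3z².

Boundary: |R(x)|=1, x<0.
x=-0.69: |R|=0.4687
R=1: x+1/3x²=0 ⇒ x=−3=-3.0000; min R=1−1/(4·1/3)=0.2500>−1
Confirm numerically:
  x=-2.625: |R|=0.67188 <1
  x=-1.763: |R|=0.27306 <1
  x=-1.303: |R|=0.26294 <1
  x=-3.580: |R|=1.69213 >1
  x=-3.447: |R|=1.51360 >1
Interval (-3.0000, 0).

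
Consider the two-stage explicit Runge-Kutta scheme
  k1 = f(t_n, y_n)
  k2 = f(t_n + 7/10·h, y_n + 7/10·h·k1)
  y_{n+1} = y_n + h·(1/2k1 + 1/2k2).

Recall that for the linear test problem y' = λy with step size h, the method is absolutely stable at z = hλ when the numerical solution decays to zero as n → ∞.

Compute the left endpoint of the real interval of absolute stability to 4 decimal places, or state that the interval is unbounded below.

z* = -2.8571.

On y'=λy, z=hλ:
  k1=λy_n ⇒ h·k1=z·y_n;  k2=λ(1+7/10z)y_n ⇒ h·k2=z(1+7/10z)y_n
  y_{n+1}/y_n = 1 + 1/2z + 1/2z(1+7/10z) = 1 + z + 7/20z²
  Hence R(z) = 1 + z + 7/20z².

Boundary: |R(x)|=1, x<0.
x=-0.49: |R|=0.5940
R=1: x+7/20x²=0 ⇒ x=−20/7=-2.8571; min R=1−1/(4·7/20)=0.2857>−1
Confirm numerically:
  x=-2.300: |R|=0.55150 <1
  x=-2.294: |R|=0.54785 <1
  x=-2.130: |R|=0.45791 <1
  x=-1.933: |R|=0.37477 <1
  x=-3.354: |R|=1.58326 >1
  x=-3.232: |R|=1.42404 >1
  x=-3.123: |R|=1.29060 >1
So |R|<1 on (-2.8571, 0).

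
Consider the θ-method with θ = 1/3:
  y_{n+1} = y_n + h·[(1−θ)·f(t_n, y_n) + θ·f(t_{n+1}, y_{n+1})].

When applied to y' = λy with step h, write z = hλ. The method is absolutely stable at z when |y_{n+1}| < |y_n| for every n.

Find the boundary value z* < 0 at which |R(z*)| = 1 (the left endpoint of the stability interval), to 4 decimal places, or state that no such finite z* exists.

Test eqn y'=λy, z=hλ:
  y_{n+1} = y_n + z·[2/3·y_n + 1/3·y_{n+1}] ⇒ (1 − 1/3z)y_{n+1} = (1 + 2/3z)y_n
  so R(z) = (1 + 2/3z)/(1 − 1/3z).

Solve |R(x)|<1 on ℝ⁻.
x=-1.39: |R|=0.0501
R=−1: 1+2/3x = −1+1/3x ⇒ -1/3x=2 ⇒ x=2/(-1/3)=-6.0000
Confirm numerically:
  x=-5.384: |R|=0.92653 <1
  x=-5.135: |R|=0.89367 <1
  x=-3.350: |R|=0.58268 <1
  x=-6.597: |R|=1.06221 >1
  x=-6.524: |R|=1.05502 >1
  x=-6.159: |R|=1.01736 >1
Stable set (-6.0000, 0).

left endpoint -6.0000.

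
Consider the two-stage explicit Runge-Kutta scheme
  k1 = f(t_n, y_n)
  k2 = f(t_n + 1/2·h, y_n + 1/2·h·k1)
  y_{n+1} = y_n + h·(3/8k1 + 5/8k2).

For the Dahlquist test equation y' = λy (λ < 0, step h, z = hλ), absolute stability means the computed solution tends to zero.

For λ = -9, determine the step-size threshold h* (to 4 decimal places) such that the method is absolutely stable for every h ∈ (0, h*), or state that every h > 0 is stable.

(-3.2000,0); λ=-9 ⇒ h* = (16/5)/9 = 0.3556.

With y'=λy (z=hλ):
  k1=λy_n ⇒ h·k1=z·y_n;  k2=λ(1+1/2z)y_n ⇒ h·k2=z(1+1/2z)y_n
  y_{n+1}/y_n = 1 + 3/8z + 5/8z(1+1/2z) = 1 + z + 5/16z²
  Hence R(z) = 1 + z + 5/16z².

Find x<0 with |R(x)|<1.
x=-0.58: |R|=0.5251
R=1: x+5/16x²=0 ⇒ x=−16/5=-3.2000; min R=1−1/(4·5/16)=0.2000>−1
Confirm numerically:
  x=-2.865: |R|=0.70007 <1
  x=-2.856: |R|=0.69298 <1
  x=-1.715: |R|=0.20413 <1
  x=-1.624: |R|=0.20018 <1
  x=-3.525: |R|=1.35801 >1
  x=-3.448: |R|=1.26722 >1
  x=-3.401: |R|=1.21363 >1
So |R|<1 on (-3.2000, 0).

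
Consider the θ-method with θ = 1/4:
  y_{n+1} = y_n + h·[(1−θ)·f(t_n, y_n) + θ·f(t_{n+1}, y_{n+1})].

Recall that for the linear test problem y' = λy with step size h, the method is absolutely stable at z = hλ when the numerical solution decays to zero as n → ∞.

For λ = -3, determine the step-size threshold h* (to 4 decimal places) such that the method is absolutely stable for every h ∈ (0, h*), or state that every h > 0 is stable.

(-4.0000,0); λ=-3 ⇒ h* = (4)/3 = 1.3333.

With y'=λy (z=hλ):
  y_{n+1} = y_n + z·[3/4·y_n + 1/4·y_{n+1}] ⇒ (1 − 1/4z)y_{n+1} = (1 + 3/4z)y_n
  ⇒ R(z) = (1 + 3/4z)/(1 − 1/4z).

Need |R(x)|<1, x<0.
x=-1.2: |R|=0.0769
R=−1: 1+3/4x = −1+1/4x ⇒ -1/2x=2 ⇒ x=2/(-1/2)=-4.0000
Confirm numerically:
  x=-3.714: |R|=0.92585 <1
  x=-3.614: |R|=0.89861 <1
  x=-3.551: |R|=0.88108 <1
  x=-2.175: |R|=0.40891 <1
  x=-4.593: |R|=1.13802 >1
  x=-4.136: |R|=1.03343 >1
So |R|<1 on (-4.0000, 0).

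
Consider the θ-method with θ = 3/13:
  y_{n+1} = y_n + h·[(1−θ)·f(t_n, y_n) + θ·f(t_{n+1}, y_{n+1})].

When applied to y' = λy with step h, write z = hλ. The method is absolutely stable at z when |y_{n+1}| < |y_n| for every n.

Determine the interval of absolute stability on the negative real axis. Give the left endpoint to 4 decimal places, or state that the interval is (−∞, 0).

z∈(-3.7143,0).

With y'=λy (z=hλ):
  y_{n+1} = y_n + z·[10/13·y_n + 3/13·y_{n+1}] ⇒ (1 − 3/13z)y_{n+1} = (1 + 10/13z)y_n
  R(z) = (1 + 10/13z)/(1 − 3/13z).

Boundary: |R(x)|=1, x<0.
x=-0.64: |R|=0.4424
R=−1: 1+10/13x = −1+3/13x ⇒ -7/13x=2 ⇒ x=2/(-7/13)=-3.7143
Confirm numerically:
  x=-3.544: |R|=0.94956 <1
  x=-3.401: |R|=0.90549 <1
  x=-2.571: |R|=0.61362 <1
  x=-4.197: |R|=1.13204 >1
  x=-3.987: |R|=1.07648 >1
Interval (-3.7143, 0).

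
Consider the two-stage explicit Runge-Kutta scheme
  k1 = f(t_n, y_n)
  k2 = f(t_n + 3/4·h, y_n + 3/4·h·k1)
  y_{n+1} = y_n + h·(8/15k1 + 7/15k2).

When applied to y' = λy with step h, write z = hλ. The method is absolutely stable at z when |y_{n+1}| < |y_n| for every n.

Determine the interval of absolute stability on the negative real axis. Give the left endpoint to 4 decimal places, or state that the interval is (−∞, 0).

z∈(-2.8571,0).

Test eqn y'=λy, z=hλ:
  k1=λy_n ⇒ h·k1=z·y_n;  k2=λ(1+3/4z)y_n ⇒ h·k2=z(1+3/4z)y_n
  y_{n+1}/y_n = 1 + 8/15z + 7/15z(1+3/4z) = 1 + z + 7/20z²
  R(z) = 1 + z + 7/20z².

Need |R(x)|<1, x<0.
x=-0.65: |R|=0.4979
R=1: x+7/20x²=0 ⇒ x=−20/7=-2.8571; min R=1−1/(4·7/20)=0.2857>−1
Confirm numerically:
  x=-2.778: |R|=0.92305 <1
  x=-2.721: |R|=0.87034 <1
  x=-2.663: |R|=0.81905 <1
  x=-3.413: |R|=1.66400 >1
  x=-3.315: |R|=1.53123 >1
  x=-3.126: |R|=1.29416 >1
So |R|<1 on (-2.8571, 0).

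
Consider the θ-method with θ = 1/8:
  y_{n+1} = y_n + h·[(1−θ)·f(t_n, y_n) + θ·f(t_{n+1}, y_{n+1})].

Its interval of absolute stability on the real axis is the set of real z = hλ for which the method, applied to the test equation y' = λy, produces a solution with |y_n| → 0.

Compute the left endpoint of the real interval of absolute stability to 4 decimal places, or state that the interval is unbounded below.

left endpoint -2.6667.

Set f=λy, z=hλ:
  y_{n+1} = y_n + z·[7/8·y_n + 1/8·y_{n+1}] ⇒ (1 − 1/8z)y_{n+1} = (1 + 7/8z)y_n
  so R(z) = (1 + 7/8z)/(1 − 1/8z).

Solve |R(x)|<1 on ℝ⁻.
x=-1.16: |R|=0.0131
R=−1: 1+7/8x = −1+1/8x ⇒ -3/4x=2 ⇒ x=2/(-3/4)=-2.6667
Confirm numerically:
  x=-2.493: |R|=0.90070 <1
  x=-1.845: |R|=0.49924 <1
  x=-1.411: |R|=0.19945 <1
  x=-1.378: |R|=0.17552 <1
  x=-3.200: |R|=1.28571 >1
  x=-2.958: |R|=1.15952 >1
Stable set (-2.6667, 0).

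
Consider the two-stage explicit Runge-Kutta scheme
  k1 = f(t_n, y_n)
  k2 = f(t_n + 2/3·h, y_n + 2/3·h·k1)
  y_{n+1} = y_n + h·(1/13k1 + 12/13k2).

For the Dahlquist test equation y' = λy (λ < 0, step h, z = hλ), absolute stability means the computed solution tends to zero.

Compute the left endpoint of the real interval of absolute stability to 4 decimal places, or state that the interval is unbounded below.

z* = -1.6250.

With y'=λy (z=hλ):
  k1=λy_n ⇒ h·k1=z·y_n;  k2=λ(1+2/3z)y_n ⇒ h·k2=z(1+2/3z)y_n
  y_{n+1}/y_n = 1 + 1/13z + 12/13z(1+2/3z) = 1 + z + 8/13z²
  R(z) = 1 + z + 8/13z².

Find x<0 with |R(x)|<1.
x=-0.47: |R|=0.6659
R=1: x+8/13x²=0 ⇒ x=−13/8=-1.6250; min R=1−1/(4·8/13)=0.5938>−1
Confirm numerically:
  x=-1.520: |R|=0.90178 <1
  x=-0.961: |R|=0.60732 <1
  x=-0.653: |R|=0.60941 <1
  x=-1.810: |R|=1.20606 >1
  x=-1.679: |R|=1.05579 >1
Stable set (-1.6250, 0).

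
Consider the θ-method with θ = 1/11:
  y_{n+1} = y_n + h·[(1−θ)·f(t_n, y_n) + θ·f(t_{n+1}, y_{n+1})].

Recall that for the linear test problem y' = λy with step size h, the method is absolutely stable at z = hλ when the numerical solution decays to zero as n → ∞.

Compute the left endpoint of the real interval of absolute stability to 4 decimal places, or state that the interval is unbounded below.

On y'=λy, z=hλ:
  y_{n+1} = y_n + z·[10/11·y_n + 1/11·y_{n+1}] ⇒ (1 − 1/11z)y_{n+1} = (1 + 10/11z)y_n
  so R(z) = (1 + 10/11z)/(1 − 1/11z).

Solve |R(x)|<1 on ℝ⁻.
x=-1.62: |R|=0.4120
R=−1: 1+10/11x = −1+1/11x ⇒ -9/11x=2 ⇒ x=2/(-9/11)=-2.4444
Confirm numerically:
  x=-2.316: |R|=0.91319 <1
  x=-1.792: |R|=0.54096 <1
  x=-1.600: |R|=0.39683 <1
  x=-1.106: |R|=0.00496 <1
  x=-2.911: |R|=1.30185 >1
  x=-2.559: |R|=1.07604 >1
So |R|<1 on (-2.4444, 0).

left endpoint -2.4444.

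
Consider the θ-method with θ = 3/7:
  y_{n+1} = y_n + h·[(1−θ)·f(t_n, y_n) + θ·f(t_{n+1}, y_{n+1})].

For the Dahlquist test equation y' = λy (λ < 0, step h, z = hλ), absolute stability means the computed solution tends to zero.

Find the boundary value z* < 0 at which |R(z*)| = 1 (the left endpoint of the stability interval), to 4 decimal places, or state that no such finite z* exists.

Test eqn y'=λy, z=hλ:
  y_{n+1} = y_n + z·[4/7·y_n + 3/7·y_{n+1}] ⇒ (1 − 3/7z)y_{n+1} = (1 + 4/7z)y_n
  Hence R(z) = (1 + 4/7z)/(1 − 3/7z).

Find x<0 with |R(x)|<1.
x=-0.82: |R|=0.3932
R=−1: 1+4/7x = −1+3/7x ⇒ -1/7x=2 ⇒ x=2/(-1/7)=-14.0000
Confirm numerically:
  x=-13.789: |R|=0.99564 <1
  x=-12.988: |R|=0.97798 <1
  x=-9.972: |R|=0.89089 <1
  x=-6.979: |R|=0.74868 <1
  x=-14.589: |R|=1.01160 >1
  x=-14.502: |R|=1.00994 >1
So |R|<1 on (-14.0000, 0).

z* = -14.0000.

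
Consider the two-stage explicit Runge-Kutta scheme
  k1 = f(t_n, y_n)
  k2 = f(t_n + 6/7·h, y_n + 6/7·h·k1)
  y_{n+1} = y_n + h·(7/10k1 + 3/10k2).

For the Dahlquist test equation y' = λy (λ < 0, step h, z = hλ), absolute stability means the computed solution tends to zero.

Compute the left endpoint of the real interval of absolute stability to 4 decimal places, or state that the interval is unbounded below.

z* = -3.8889.

Test eqn y'=λy, z=hλ:
  k1=λy_n ⇒ h·k1=z·y_n;  k2=λ(1+6/7z)y_n ⇒ h·k2=z(1+6/7z)y_n
  y_{n+1}/y_n = 1 + 7/10z + 3/10z(1+6/7z) = 1 + z + 9/35z²
  R(z) = 1 + z + 9/35z².

Boundary: |R(x)|=1, x<0.
x=-0.43: |R|=0.6175
R=1: x+9/35x²=0 ⇒ x=−35/9=-3.8889; min R=1−1/(4·9/35)=0.0278>−1
Confirm numerically:
  x=-3.545: |R|=0.68652 <1
  x=-2.885: |R|=0.25526 <1
  x=-2.455: |R|=0.09481 <1
  x=-2.454: |R|=0.09454 <1
  x=-4.225: |R|=1.36516 >1
  x=-4.166: |R|=1.29686 >1
  x=-4.141: |R|=1.26846 >1
Interval (-3.8889, 0).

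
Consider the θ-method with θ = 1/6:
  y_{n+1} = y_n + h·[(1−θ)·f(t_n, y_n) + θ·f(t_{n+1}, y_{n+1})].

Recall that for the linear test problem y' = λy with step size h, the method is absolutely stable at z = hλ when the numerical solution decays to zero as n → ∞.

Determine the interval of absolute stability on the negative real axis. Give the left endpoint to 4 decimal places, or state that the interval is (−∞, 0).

Set f=λy, z=hλ:
  y_{n+1} = y_n + z·[5/6·y_n + 1/6·y_{n+1}] ⇒ (1 − 1/6z)y_{n+1} = (1 + 5/6z)y_n
  ⇒ R(z) = (1 + 5/6z)/(1 − 1/6z).

Boundary: |R(x)|=1, x<0.
x=-1.16: |R|=0.0279
R=−1: 1+5/6x = −1+1/6x ⇒ -2/3x=2 ⇒ x=2/(-2/3)=-3.0000
Confirm numerically:
  x=-2.974: |R|=0.98841 <1
  x=-2.562: |R|=0.79537 <1
  x=-1.674: |R|=0.30884 <1
  x=-3.405: |R|=1.17225 >1
  x=-3.268: |R|=1.11567 >1
  x=-3.233: |R|=1.10094 >1
Stable set (-3.0000, 0).

(-3.0000, 0).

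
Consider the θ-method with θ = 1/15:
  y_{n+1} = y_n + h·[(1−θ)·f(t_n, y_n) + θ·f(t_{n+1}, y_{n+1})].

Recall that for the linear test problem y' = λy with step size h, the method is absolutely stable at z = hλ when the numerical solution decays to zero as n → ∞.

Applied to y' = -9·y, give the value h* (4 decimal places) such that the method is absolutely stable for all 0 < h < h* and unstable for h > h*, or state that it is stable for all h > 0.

Set f=λy, z=hλ:
  y_{n+1} = y_n + z·[14/15·y_n + 1/15·y_{n+1}] ⇒ (1 − 1/15z)y_{n+1} = (1 + 14/15z)y_n
  ⇒ R(z) = (1 + 14/15z)/(1 − 1/15z).

Solve |R(x)|<1 on ℝ⁻.
x=-0.58: |R|=0.4416
R=−1: 1+14/15x = −1+1/15x ⇒ -13/15x=2 ⇒ x=2/(-13/15)=-2.3077
Confirm numerically:
  x=-1.755: |R|=0.57117 <1
  x=-1.522: |R|=0.38179 <1
  x=-1.316: |R|=0.20986 <1
  x=-1.228: |R|=0.13508 <1
  x=-2.821: |R|=1.37445 >1
  x=-2.680: |R|=1.27376 >1
  x=-2.471: |R|=1.12152 >1
Stable set (-2.3077, 0).

(-2.3077,0); λ=-9 ⇒ h* = (30/13)/9 = 0.2564.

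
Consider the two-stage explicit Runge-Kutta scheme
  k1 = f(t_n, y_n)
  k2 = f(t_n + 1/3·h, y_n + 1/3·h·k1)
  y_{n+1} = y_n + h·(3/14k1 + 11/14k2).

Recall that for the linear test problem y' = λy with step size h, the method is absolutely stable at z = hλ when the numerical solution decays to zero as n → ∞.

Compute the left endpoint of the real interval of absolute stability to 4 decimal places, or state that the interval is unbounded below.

left endpoint -3.8182.

On y'=λy, z=hλ:
  k1=λy_n ⇒ h·k1=z·y_n;  k2=λ(1+1/3z)y_n ⇒ h·k2=z(1+1/3z)y_n
  y_{n+1}/y_n = 1 + 3/14z + 11/14z(1+1/3z) = 1 + z + 11/42z²
  so R(z) = 1 + z + 11/42z².

Solve |R(x)|<1 on ℝ⁻.
x=-0.72: |R|=0.4158
R=1: x+11/42x²=0 ⇒ x=−42/11=-3.8182; min R=1−1/(4·11/42)=0.0455>−1
Confirm numerically:
  x=-3.641: |R|=0.83104 <1
  x=-3.208: |R|=0.48733 <1
  x=-2.596: |R|=0.16903 <1
  x=-2.033: |R|=0.04948 <1
  x=-3.990: |R|=1.17955 >1
  x=-3.906: |R|=1.08984 >1
  x=-3.842: |R|=1.02397 >1
Stable set (-3.8182, 0).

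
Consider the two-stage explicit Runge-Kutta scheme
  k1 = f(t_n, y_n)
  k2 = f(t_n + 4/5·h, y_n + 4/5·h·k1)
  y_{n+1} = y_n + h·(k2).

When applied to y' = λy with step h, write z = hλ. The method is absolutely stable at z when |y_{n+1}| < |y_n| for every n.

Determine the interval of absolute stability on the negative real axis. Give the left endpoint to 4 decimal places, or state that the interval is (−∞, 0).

Test eqn y'=λy, z=hλ:
  k1=λy_n ⇒ h·k1=z·y_n;  k2=λ(1+4/5z)y_n ⇒ h·k2=z(1+4/5z)y_n
  y_{n+1}/y_n = 1 + z(1+4/5z) = 1 + z + 4/5z²
  Hence R(z) = 1 + z + 4/5z².

Need |R(x)|<1, x<0.
x=-0.55: |R|=0.6920
R=1: x+4/5x²=0 ⇒ x=−5/4=-1.2500; min R=1−1/(4·4/5)=0.6875>−1
Confirm numerically:
  x=-0.809: |R|=0.71458 <1
  x=-0.791: |R|=0.70954 <1
  x=-0.651: |R|=0.68804 <1
  x=-0.581: |R|=0.68905 <1
  x=-1.715: |R|=1.63798 >1
  x=-1.444: |R|=1.22411 >1
  x=-1.361: |R|=1.12086 >1
Interval (-1.2500, 0).

z∈(-1.2500,0).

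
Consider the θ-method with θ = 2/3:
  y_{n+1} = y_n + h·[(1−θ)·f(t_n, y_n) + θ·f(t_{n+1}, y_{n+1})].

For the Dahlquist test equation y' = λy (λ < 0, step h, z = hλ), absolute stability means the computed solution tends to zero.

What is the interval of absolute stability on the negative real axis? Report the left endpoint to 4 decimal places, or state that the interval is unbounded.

On y'=λy, z=hλ:
  y_{n+1} = y_n + z·[1/3·y_n + 2/3·y_{n+1}] ⇒ (1 − 2/3z)y_{n+1} = (1 + 1/3z)y_n
  Hence R(z) = (1 + 1/3z)/(1 − 2/3z).

Find x<0 with |R(x)|<1.
x=-0.39: |R|=0.6905
x=-2: |R|=0.1429
x=-10: |R|=0.3043
x=-100: |R|=0.4778
θ=2/3≥1/2 ⇒ |1+1/3x|<|1−2/3x| ∀x<0 ⇒ unbounded interval.

unbounded; (−∞, 0).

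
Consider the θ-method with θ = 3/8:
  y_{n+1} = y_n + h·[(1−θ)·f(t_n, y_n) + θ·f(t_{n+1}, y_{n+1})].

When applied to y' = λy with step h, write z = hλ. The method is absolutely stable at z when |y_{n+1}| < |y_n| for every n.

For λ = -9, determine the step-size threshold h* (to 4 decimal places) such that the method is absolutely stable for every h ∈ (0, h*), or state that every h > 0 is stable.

With y'=λy (z=hλ):
  y_{n+1} = y_n + z·[5/8·y_n + 3/8·y_{n+1}] ⇒ (1 − 3/8z)y_{n+1} = (1 + 5/8z)y_n
  ⇒ R(z) = (1 + 5/8z)/(1 − 3/8z).

Need |R(x)|<1, x<0.
x=-0.88: |R|=0.3383
R=−1: 1+5/8x = −1+3/8x ⇒ -1/4x=2 ⇒ x=2/(-1/4)=-8.0000
Confirm numerically:
  x=-6.838: |R|=0.91850 <1
  x=-5.977: |R|=0.84397 <1
  x=-3.360: |R|=0.48673 <1
  x=-8.423: |R|=1.02543 >1
  x=-8.052: |R|=1.00323 >1
  x=-8.036: |R|=1.00224 >1
Stable set (-8.0000, 0).

(-8.0000,0); λ=-9 ⇒ h* = (8)/9 = 0.8889.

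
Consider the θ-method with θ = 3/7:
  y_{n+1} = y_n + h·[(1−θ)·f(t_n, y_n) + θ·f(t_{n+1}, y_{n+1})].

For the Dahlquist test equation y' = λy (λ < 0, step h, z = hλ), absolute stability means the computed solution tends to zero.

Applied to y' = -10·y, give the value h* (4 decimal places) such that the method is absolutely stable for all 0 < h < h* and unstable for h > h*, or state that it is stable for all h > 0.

(-14.0000,0); λ=-10 ⇒ h* = (14)/10 = 1.4000.

With y'=λy (z=hλ):
  y_{n+1} = y_n + z·[4/7·y_n + 3/7·y_{n+1}] ⇒ (1 − 3/7z)y_{n+1} = (1 + 4/7z)y_n
  R(z) = (1 + 4/7z)/(1 − 3/7z).

Need |R(x)|<1, x<0.
x=-1.08: |R|=0.2617
R=−1: 1+4/7x = −1+3/7x ⇒ -1/7x=2 ⇒ x=2/(-1/7)=-14.0000
Confirm numerically:
  x=-13.027: |R|=0.97889 <1
  x=-9.622: |R|=0.87793 <1
  x=-7.858: |R|=0.79911 <1
  x=-14.193: |R|=1.00389 >1
  x=-14.069: |R|=1.00140 >1
Interval (-14.0000, 0).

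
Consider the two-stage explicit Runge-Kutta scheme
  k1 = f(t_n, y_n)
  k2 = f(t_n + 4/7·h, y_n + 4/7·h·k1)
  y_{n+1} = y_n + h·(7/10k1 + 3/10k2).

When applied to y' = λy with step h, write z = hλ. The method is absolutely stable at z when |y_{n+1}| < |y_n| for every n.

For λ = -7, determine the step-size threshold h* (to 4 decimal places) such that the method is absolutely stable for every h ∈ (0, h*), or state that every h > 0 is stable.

(-5.8333,0); λ=-7 ⇒ h* = (35/6)/7 = 0.8333.

Set f=λy, z=hλ:
  k1=λy_n ⇒ h·k1=z·y_n;  k2=λ(1+4/7z)y_n ⇒ h·k2=z(1+4/7z)y_n
  y_{n+1}/y_n = 1 + 7/10z + 3/10z(1+4/7z) = 1 + z + 6/35z²
  R(z) = 1 + z + 6/35z².

Solve |R(x)|<1 on ℝ⁻.
x=-1.71: |R|=0.2087
R=1: x+6/35x²=0 ⇒ x=−35/6=-5.8333; min R=1−1/(4·6/35)=-0.4583>−1
Confirm numerically:
  x=-4.481: |R|=0.03882 <1
  x=-4.475: |R|=0.04204 <1
  x=-3.153: |R|=0.44876 <1
  x=-6.341: |R|=1.55185 >1
  x=-5.992: |R|=1.16298 >1
  x=-5.930: |R|=1.09827 >1
Interval (-5.8333, 0).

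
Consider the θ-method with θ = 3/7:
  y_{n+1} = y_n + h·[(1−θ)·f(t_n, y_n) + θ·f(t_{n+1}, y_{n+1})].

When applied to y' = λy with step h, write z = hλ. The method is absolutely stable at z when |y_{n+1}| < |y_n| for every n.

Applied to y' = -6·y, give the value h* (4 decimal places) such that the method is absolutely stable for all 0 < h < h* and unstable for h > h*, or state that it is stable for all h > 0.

(-14.0000,0); λ=-6 ⇒ h* = (14)/6 = 2.3333.

Test eqn y'=λy, z=hλ:
  y_{n+1} = y_n + z·[4/7·y_n + 3/7·y_{n+1}] ⇒ (1 − 3/7z)y_{n+1} = (1 + 4/7z)y_n
  Hence R(z) = (1 + 4/7z)/(1 − 3/7z).

Find x<0 with |R(x)|<1.
x=-0.65: |R|=0.4916
R=−1: 1+4/7x = −1+3/7x ⇒ -1/7x=2 ⇒ x=2/(-1/7)=-14.0000
Confirm numerically:
  x=-12.033: |R|=0.95436 <1
  x=-10.057: |R|=0.89392 <1
  x=-6.297: |R|=0.70248 <1
  x=-14.480: |R|=1.00952 >1
  x=-14.111: |R|=1.00225 >1
Interval (-14.0000, 0).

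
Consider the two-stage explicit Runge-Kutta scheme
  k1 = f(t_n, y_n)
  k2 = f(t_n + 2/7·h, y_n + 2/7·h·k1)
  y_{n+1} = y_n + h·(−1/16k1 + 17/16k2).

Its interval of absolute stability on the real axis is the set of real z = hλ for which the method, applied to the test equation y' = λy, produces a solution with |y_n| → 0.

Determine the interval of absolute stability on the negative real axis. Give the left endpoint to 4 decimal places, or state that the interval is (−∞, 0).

Set f=λy, z=hλ:
  k1=λy_n ⇒ h·k1=z·y_n;  k2=λ(1+2/7z)y_n ⇒ h·k2=z(1+2/7z)y_n
  y_{n+1}/y_n = 1 − 1/16z + 17/16z(1+2/7z) = 1 + z + 17/56z²
  R(z) = 1 + z + 17/56z².

Solve |R(x)|<1 on ℝ⁻.
x=-0.62: |R|=0.4967
R=1: x+17/56x²=0 ⇒ x=−56/17=-3.2941; min R=1−1/(4·17/56)=0.1765>−1
Confirm numerically:
  x=-3.226: |R|=0.93329 <1
  x=-2.775: |R|=0.56269 <1
  x=-2.542: |R|=0.41961 <1
  x=-2.107: |R|=0.24069 <1
  x=-3.857: |R|=1.65906 >1
  x=-3.350: |R|=1.05683 >1
So |R|<1 on (-3.2941, 0).

(-3.2941, 0).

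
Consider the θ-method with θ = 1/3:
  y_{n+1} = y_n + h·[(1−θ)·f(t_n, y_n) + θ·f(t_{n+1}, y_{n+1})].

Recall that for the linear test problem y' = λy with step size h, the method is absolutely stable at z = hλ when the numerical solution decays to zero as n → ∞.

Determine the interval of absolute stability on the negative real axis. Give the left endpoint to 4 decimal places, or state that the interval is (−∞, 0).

On y'=λy, z=hλ:
  y_{n+1} = y_n + z·[2/3·y_n + 1/3·y_{n+1}] ⇒ (1 − 1/3z)y_{n+1} = (1 + 2/3z)y_n
  so R(z) = (1 + 2/3z)/(1 − 1/3z).

Boundary: |R(x)|=1, x<0.
x=-1.78: |R|=0.1172
R=−1: 1+2/3x = −1+1/3x ⇒ -1/3x=2 ⇒ x=2/(-1/3)=-6.0000
Confirm numerically:
  x=-5.813: |R|=0.97878 <1
  x=-5.580: |R|=0.95105 <1
  x=-3.044: |R|=0.51092 <1
  x=-6.595: |R|=1.06201 >1
  x=-6.372: |R|=1.03969 >1
  x=-6.125: |R|=1.01370 >1
Interval (-6.0000, 0).

z∈(-6.0000,0).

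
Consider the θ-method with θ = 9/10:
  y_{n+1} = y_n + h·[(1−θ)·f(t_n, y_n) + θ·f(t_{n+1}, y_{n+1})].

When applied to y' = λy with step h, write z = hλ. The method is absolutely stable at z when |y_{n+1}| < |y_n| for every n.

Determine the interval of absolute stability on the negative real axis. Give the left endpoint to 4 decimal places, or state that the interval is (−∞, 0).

Set f=λy, z=hλ:
  y_{n+1} = y_n + z·[1/10·y_n + 9/10·y_{n+1}] ⇒ (1 − 9/10z)y_{n+1} = (1 + 1/10z)y_n
  R(z) = (1 + 1/10z)/(1 − 9/10z).

Find x<0 with |R(x)|<1.
x=-1.74: |R|=0.3219
x=-2: |R|=0.2857
x=-10: |R|=0.0000
x=-100: |R|=0.0989
θ=9/10≥1/2 ⇒ |1+1/10x|<|1−9/10x| ∀x<0 ⇒ interval (−∞,0).

unbounded; (−∞, 0).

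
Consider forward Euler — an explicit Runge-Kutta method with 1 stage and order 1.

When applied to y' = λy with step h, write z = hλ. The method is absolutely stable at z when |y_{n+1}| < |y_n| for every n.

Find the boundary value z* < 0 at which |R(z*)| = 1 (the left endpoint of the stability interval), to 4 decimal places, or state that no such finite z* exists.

z* = -2.0000.

On y'=λy, z=hλ:
  order 1, 1-stage ⇒ R(z)=1+z
  (e.g. R(-0.48)=0.52000, |R|=0.52000)

Need |R(x)|<1, x<0.
x=-0.48: |R|=0.5200
|R(-2.37)|=1.3700 |R(-1.51)|=0.5100 |R(-0.94)|=0.0600
Bisect:
  x_lo=-2.3218 |R|=1.3218  x_hi=-0.1367 |R|=0.8633
  mid=-1.22927 |R|=0.22927 →hi
  mid=-1.77554 |R|=0.77554 →hi
  mid=-2.04867 |R|=1.04867 →lo
  mid=-1.91210 |R|=0.91210 →hi
  mid=-1.98038 |R|=0.98038 →hi
  mid=-2.01453 |R|=1.01453 →lo
  mid=-1.99745 |R|=0.99745 →hi
  mid=-2.00599 |R|=1.00599 →lo
  mid=-2.00172 |R|=1.00172 →lo
  ...
  [-2.00012,-1.99999] ⇒ x*=-2.0000
So |R|<1 on (-2.0000, 0).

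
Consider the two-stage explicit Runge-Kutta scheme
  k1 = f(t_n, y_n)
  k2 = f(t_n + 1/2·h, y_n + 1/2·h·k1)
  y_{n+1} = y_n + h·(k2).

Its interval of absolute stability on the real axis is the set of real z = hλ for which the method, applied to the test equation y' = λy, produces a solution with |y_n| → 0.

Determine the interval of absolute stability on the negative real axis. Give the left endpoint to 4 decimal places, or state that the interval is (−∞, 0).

On y'=λy, z=hλ:
  k1=λy_n ⇒ h·k1=z·y_n;  k2=λ(1+1/2z)y_n ⇒ h·k2=z(1+1/2z)y_n
  y_{n+1}/y_n = 1 + z(1+1/2z) = 1 + z + 1/2z²
  Hence R(z) = 1 + z + 1/2z².

Need |R(x)|<1, x<0.
x=-1.54: |R|=0.6458
R=1: x+1/2x²=0 ⇒ x=−2=-2.0000; min R=1−1/(4·1/2)=0.5000>−1
Confirm numerically:
  x=-1.812: |R|=0.82967 <1
  x=-1.602: |R|=0.68120 <1
  x=-0.870: |R|=0.50845 <1
  x=-2.337: |R|=1.39378 >1
  x=-2.251: |R|=1.28250 >1
  x=-2.168: |R|=1.18211 >1
Interval (-2.0000, 0).

(-2.0000, 0).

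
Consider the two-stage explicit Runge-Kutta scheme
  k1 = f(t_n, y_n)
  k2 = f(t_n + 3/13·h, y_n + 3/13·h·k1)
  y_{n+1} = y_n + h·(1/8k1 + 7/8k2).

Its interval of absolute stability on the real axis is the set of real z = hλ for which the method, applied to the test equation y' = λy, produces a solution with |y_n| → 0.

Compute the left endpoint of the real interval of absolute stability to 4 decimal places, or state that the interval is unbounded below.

With y'=λy (z=hλ):
  k1=λy_n ⇒ h·k1=z·y_n;  k2=λ(1+3/13z)y_n ⇒ h·k2=z(1+3/13z)y_n
  y_{n+1}/y_n = 1 + 1/8z + 7/8z(1+3/13z) = 1 + z + 21/104z²
  so R(z) = 1 + z + 21/104z².

Solve |R(x)|<1 on ℝ⁻.
x=-1.73: |R|=0.1257
R=1: x+21/104x²=0 ⇒ x=−104/21=-4.9524; min R=1−1/(4·21/104)=-0.2381>−1
Confirm numerically:
  x=-3.671: |R|=0.05016 <1
  x=-3.653: |R|=0.04154 <1
  x=-3.552: |R|=0.00440 <1
  x=-2.645: |R|=0.23234 <1
  x=-5.317: |R|=1.39146 >1
  x=-5.256: |R|=1.32223 >1
So |R|<1 on (-4.9524, 0).

left endpoint -4.9524.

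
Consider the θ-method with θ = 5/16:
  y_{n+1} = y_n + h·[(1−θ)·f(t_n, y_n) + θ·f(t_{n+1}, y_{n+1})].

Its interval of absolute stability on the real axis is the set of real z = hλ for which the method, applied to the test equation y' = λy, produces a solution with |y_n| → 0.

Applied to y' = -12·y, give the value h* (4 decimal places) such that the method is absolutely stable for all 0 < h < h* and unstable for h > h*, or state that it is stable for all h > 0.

(-5.3333,0); λ=-12 ⇒ h* = (16/3)/12 = 0.4444.

On y'=λy, z=hλ:
  y_{n+1} = y_n + z·[11/16·y_n + 5/16·y_{n+1}] ⇒ (1 − 5/16z)y_{n+1} = (1 + 11/16z)y_n
  so R(z) = (1 + 11/16z)/(1 − 5/16z).

Find x<0 with |R(x)|<1.
x=-0.98: |R|=0.2498
R=−1: 1+11/16x = −1+5/16x ⇒ -3/8x=2 ⇒ x=2/(-3/8)=-5.3333
Confirm numerically:
  x=-3.282: |R|=0.62024 <1
  x=-3.229: |R|=0.60722 <1
  x=-2.516: |R|=0.40854 <1
  x=-2.242: |R|=0.31834 <1
  x=-5.667: |R|=1.04516 >1
  x=-5.432: |R|=1.01372 >1
Interval (-5.3333, 0).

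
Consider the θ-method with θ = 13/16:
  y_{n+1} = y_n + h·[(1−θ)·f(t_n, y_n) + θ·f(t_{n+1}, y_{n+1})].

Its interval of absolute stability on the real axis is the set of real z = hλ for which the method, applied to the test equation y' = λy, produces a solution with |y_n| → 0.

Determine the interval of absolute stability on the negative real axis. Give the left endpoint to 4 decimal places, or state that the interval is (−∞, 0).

unbounded; (−∞, 0).

On y'=λy, z=hλ:
  y_{n+1} = y_n + z·[3/16·y_n + 13/16·y_{n+1}] ⇒ (1 − 13/16z)y_{n+1} = (1 + 3/16z)y_n
  so R(z) = (1 + 3/16z)/(1 − 13/16z).

Boundary: |R(x)|=1, x<0.
x=-0.39: |R|=0.7038
x=-2: |R|=0.2381
x=-10: |R|=0.0959
x=-100: |R|=0.2158
θ=13/16≥1/2 ⇒ |1+3/16x|<|1−13/16x| ∀x<0 ⇒ stable on all of ℝ⁻.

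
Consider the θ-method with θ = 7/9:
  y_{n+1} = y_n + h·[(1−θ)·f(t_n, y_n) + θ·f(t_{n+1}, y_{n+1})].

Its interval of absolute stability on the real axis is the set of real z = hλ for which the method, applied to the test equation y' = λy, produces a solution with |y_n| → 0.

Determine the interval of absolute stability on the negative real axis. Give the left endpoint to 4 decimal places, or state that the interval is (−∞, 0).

interval (−∞, 0).

Test eqn y'=λy, z=hλ:
  y_{n+1} = y_n + z·[2/9·y_n + 7/9·y_{n+1}] ⇒ (1 − 7/9z)y_{n+1} = (1 + 2/9z)y_n
  Hence R(z) = (1 + 2/9z)/(1 − 7/9z).

Find x<0 with |R(x)|<1.
x=-1.58: |R|=0.2911
x=-2: |R|=0.2174
x=-10: |R|=0.1392
x=-100: |R|=0.2694
θ=7/9≥1/2 ⇒ |1+2/9x|<|1−7/9x| ∀x<0 ⇒ unbounded interval.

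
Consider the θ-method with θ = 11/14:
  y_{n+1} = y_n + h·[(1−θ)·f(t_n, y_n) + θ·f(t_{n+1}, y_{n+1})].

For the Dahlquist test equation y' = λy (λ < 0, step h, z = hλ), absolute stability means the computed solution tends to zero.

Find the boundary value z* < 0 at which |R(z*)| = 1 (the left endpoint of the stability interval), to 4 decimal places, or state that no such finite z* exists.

interval (−∞, 0).

On y'=λy, z=hλ:
  y_{n+1} = y_n + z·[3/14·y_n + 11/14·y_{n+1}] ⇒ (1 − 11/14z)y_{n+1} = (1 + 3/14z)y_n
  so R(z) = (1 + 3/14z)/(1 − 11/14z).

Boundary: |R(x)|=1, x<0.
x=-1.03: |R|=0.4307
x=-2: |R|=0.2222
x=-10: |R|=0.1290
x=-100: |R|=0.2567
θ=11/14≥1/2 ⇒ |1+3/14x|<|1−11/14x| ∀x<0 ⇒ stable on all of ℝ⁻.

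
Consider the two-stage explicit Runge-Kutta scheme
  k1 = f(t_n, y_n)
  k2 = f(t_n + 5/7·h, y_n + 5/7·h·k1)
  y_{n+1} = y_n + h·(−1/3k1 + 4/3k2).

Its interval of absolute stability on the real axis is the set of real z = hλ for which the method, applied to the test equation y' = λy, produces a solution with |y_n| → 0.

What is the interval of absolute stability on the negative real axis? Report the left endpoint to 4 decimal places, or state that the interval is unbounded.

(-1.0500, 0).

On y'=λy, z=hλ:
  k1=λy_n ⇒ h·k1=z·y_n;  k2=λ(1+5/7z)y_n ⇒ h·k2=z(1+5/7z)y_n
  y_{n+1}/y_n = 1 − 1/3z + 4/3z(1+5/7z) = 1 + z + 20/21z²
  ⇒ R(z) = 1 + z + 20/21z².

Boundary: |R(x)|=1, x<0.
x=-0.89: |R|=0.8644
R=1: x+20/21x²=0 ⇒ x=−21/20=-1.0500; min R=1−1/(4·20/21)=0.7375>−1
Confirm numerically:
  x=-0.860: |R|=0.84438 <1
  x=-0.684: |R|=0.76158 <1
  x=-0.617: |R|=0.74556 <1
  x=-1.467: |R|=1.58261 >1
  x=-1.427: |R|=1.51236 >1
  x=-1.340: |R|=1.37010 >1
Stable set (-1.0500, 0).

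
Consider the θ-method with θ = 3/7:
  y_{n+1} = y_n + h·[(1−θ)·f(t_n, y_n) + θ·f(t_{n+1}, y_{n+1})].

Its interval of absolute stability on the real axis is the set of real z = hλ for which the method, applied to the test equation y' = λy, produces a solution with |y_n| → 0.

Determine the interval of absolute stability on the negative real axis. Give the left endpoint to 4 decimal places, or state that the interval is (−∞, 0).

On y'=λy, z=hλ:
  y_{n+1} = y_n + z·[4/7·y_n + 3/7·y_{n+1}] ⇒ (1 − 3/7z)y_{n+1} = (1 + 4/7z)y_n
  R(z) = (1 + 4/7z)/(1 − 3/7z).

Boundary: |R(x)|=1, x<0.
x=-1.09: |R|=0.2571
R=−1: 1+4/7x = −1+3/7x ⇒ -1/7x=2 ⇒ x=2/(-1/7)=-14.0000
Confirm numerically:
  x=-12.803: |R|=0.97364 <1
  x=-12.726: |R|=0.97180 <1
  x=-7.451: |R|=0.77689 <1
  x=-14.160: |R|=1.00323 >1
  x=-14.043: |R|=1.00088 >1
Interval (-14.0000, 0).

z∈(-14.0000,0).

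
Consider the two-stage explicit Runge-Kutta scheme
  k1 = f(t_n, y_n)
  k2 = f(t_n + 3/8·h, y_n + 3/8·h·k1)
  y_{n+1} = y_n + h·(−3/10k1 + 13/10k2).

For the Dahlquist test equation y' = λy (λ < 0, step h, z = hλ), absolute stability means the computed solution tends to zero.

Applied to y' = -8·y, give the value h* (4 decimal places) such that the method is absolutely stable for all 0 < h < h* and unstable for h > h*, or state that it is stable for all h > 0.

(-2.0513,0); λ=-8 ⇒ h* = (80/39)/8 = 0.2564.

Test eqn y'=λy, z=hλ:
  k1=λy_n ⇒ h·k1=z·y_n;  k2=λ(1+3/8z)y_n ⇒ h·k2=z(1+3/8z)y_n
  y_{n+1}/y_n = 1 − 3/10z + 13/10z(1+3/8z) = 1 + z + 39/80z²
  ⇒ R(z) = 1 + z + 39/80z².

Need |R(x)|<1, x<0.
x=-0.43: |R|=0.6601
R=1: x+39/80x²=0 ⇒ x=−80/39=-2.0513; min R=1−1/(4·39/80)=0.4872>−1
Confirm numerically:
  x=-1.306: |R|=0.52550 <1
  x=-0.973: |R|=0.48853 <1
  x=-0.850: |R|=0.50222 <1
  x=-2.617: |R|=1.72174 >1
  x=-2.547: |R|=1.61551 >1
  x=-2.509: |R|=1.55985 >1
Interval (-2.0513, 0).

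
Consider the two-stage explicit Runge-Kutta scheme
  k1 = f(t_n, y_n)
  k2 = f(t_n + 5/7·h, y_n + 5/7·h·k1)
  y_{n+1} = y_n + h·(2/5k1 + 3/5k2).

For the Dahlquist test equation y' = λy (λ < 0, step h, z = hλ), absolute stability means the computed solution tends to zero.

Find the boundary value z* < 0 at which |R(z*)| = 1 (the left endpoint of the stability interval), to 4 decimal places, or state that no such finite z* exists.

On y'=λy, z=hλ:
  k1=λy_n ⇒ h·k1=z·y_n;  k2=λ(1+5/7z)y_n ⇒ h·k2=z(1+5/7z)y_n
  y_{n+1}/y_n = 1 + 2/5z + 3/5z(1+5/7z) = 1 + z + 3/7z²
  so R(z) = 1 + z + 3/7z².

Solve |R(x)|<1 on ℝ⁻.
x=-1.33: |R|=0.4281
R=1: x+3/7x²=0 ⇒ x=−7/3=-2.3333; min R=1−1/(4·3/7)=0.4167>−1
Confirm numerically:
  x=-2.246: |R|=0.91594 <1
  x=-2.170: |R|=0.84810 <1
  x=-1.742: |R|=0.55853 <1
  x=-1.229: |R|=0.41833 <1
  x=-2.846: |R|=1.62531 >1
  x=-2.713: |R|=1.44144 >1
  x=-2.669: |R|=1.38395 >1
Interval (-2.3333, 0).

z* = -2.3333.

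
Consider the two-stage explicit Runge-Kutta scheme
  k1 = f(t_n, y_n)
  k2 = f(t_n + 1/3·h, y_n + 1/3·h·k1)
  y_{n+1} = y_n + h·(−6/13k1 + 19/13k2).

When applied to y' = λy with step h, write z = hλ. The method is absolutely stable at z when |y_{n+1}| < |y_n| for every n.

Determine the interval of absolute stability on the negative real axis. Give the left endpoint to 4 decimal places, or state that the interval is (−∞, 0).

(-2.0526, 0).

On y'=λy, z=hλ:
  k1=λy_n ⇒ h·k1=z·y_n;  k2=λ(1+1/3z)y_n ⇒ h·k2=z(1+1/3z)y_n
  y_{n+1}/y_n = 1 − 6/13z + 19/13z(1+1/3z) = 1 + z + 19/39z²
  Hence R(z) = 1 + z + 19/39z².

Boundary: |R(x)|=1, x<0.
x=-1.47: |R|=0.5827
R=1: x+19/39x²=0 ⇒ x=−39/19=-2.0526; min R=1−1/(4·19/39)=0.4868>−1
Confirm numerically:
  x=-2.014: |R|=0.96210 <1
  x=-1.228: |R|=0.50666 <1
  x=-1.092: |R|=0.48894 <1
  x=-2.233: |R|=1.19622 >1
  x=-2.185: |R|=1.14090 >1
So |R|<1 on (-2.0526, 0).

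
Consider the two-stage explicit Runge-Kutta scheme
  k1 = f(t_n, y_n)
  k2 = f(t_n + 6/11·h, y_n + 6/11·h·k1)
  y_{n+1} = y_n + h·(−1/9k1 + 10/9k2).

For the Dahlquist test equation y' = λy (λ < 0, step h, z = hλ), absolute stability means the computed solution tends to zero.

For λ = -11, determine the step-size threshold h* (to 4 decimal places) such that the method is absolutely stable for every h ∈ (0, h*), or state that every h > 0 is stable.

Test eqn y'=λy, z=hλ:
  k1=λy_n ⇒ h·k1=z·y_n;  k2=λ(1+6/11z)y_n ⇒ h·k2=z(1+6/11z)y_n
  y_{n+1}/y_n = 1 − 1/9z + 10/9z(1+6/11z) = 1 + z + 20/33z²
  R(z) = 1 + z + 20/33z².

Need |R(x)|<1, x<0.
x=-0.66: |R|=0.6040
R=1: x+20/33x²=0 ⇒ x=−33/20=-1.6500; min R=1−1/(4·20/33)=0.5875>−1
Confirm numerically:
  x=-1.601: |R|=0.95246 <1
  x=-1.584: |R|=0.93664 <1
  x=-1.146: |R|=0.64995 <1
  x=-0.680: |R|=0.60024 <1
  x=-1.829: |R|=1.19842 >1
  x=-1.798: |R|=1.16128 >1
Interval (-1.6500, 0).

(-1.6500,0); λ=-11 ⇒ h* = (33/20)/11 = 0.1500.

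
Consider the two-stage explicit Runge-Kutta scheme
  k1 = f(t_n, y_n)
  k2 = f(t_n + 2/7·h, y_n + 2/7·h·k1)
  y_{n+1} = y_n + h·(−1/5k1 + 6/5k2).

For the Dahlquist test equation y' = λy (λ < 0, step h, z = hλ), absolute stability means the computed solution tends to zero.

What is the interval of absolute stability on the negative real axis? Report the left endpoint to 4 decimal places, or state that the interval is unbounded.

(-2.9167, 0).

Set f=λy, z=hλ:
  k1=λy_n ⇒ h·k1=z·y_n;  k2=λ(1+2/7z)y_n ⇒ h·k2=z(1+2/7z)y_n
  y_{n+1}/y_n = 1 − 1/5z + 6/5z(1+2/7z) = 1 + z + 12/35z²
  Hence R(z) = 1 + z + 12/35z².

Need |R(x)|<1, x<0.
x=-0.33: |R|=0.7073
R=1: x+12/35x²=0 ⇒ x=−35/12=-2.9167; min R=1−1/(4·12/35)=0.2708>−1
Confirm numerically:
  x=-2.743: |R|=0.83667 <1
  x=-2.312: |R|=0.52069 <1
  x=-1.875: |R|=0.33036 <1
  x=-1.215: |R|=0.29113 <1
  x=-3.442: |R|=1.61995 >1
  x=-3.291: |R|=1.42238 >1
  x=-3.258: |R|=1.38128 >1
Interval (-2.9167, 0).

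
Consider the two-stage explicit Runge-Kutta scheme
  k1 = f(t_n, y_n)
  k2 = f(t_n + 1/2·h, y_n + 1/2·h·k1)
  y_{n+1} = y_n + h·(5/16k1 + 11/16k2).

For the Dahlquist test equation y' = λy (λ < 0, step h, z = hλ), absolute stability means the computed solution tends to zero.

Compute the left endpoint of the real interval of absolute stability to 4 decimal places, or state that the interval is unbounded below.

Set f=λy, z=hλ:
  k1=λy_n ⇒ h·k1=z·y_n;  k2=λ(1+1/2z)y_n ⇒ h·k2=z(1+1/2z)y_n
  y_{n+1}/y_n = 1 + 5/16z + 11/16z(1+1/2z) = 1 + z + 11/32z²
  so R(z) = 1 + z + 11/32z².

Solve |R(x)|<1 on ℝ⁻.
x=-1.13: |R|=0.3089
R=1: x+11/32x²=0 ⇒ x=−32/11=-2.9091; min R=1−1/(4·11/32)=0.2727>−1
Confirm numerically:
  x=-2.803: |R|=0.89778 <1
  x=-1.787: |R|=0.31072 <1
  x=-1.475: |R|=0.27287 <1
  x=-1.184: |R|=0.29789 <1
  x=-3.484: |R|=1.68853 >1
  x=-3.203: |R|=1.32360 >1
Stable set (-2.9091, 0).

z* = -2.9091.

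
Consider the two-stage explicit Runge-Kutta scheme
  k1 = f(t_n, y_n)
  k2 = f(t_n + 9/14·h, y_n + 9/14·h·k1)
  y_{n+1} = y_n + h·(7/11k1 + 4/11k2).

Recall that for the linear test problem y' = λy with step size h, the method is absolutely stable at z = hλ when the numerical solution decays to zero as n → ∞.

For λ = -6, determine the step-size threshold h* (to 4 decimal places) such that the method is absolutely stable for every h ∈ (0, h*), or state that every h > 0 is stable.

(-4.2778,0); λ=-6 ⇒ h* = (77/18)/6 = 0.7130.

Test eqn y'=λy, z=hλ:
  k1=λy_n ⇒ h·k1=z·y_n;  k2=λ(1+9/14z)y_n ⇒ h·k2=z(1+9/14z)y_n
  y_{n+1}/y_n = 1 + 7/11z + 4/11z(1+9/14z) = 1 + z + 18/77z²
  so R(z) = 1 + z + 18/77z².

Need |R(x)|<1, x<0.
x=-1.41: |R|=0.0548
R=1: x+18/77x²=0 ⇒ x=−77/18=-4.2778; min R=1−1/(4·18/77)=-0.0694>−1
Confirm numerically:
  x=-4.215: |R|=0.93814 <1
  x=-2.749: |R|=0.01757 <1
  x=-1.958: |R|=0.06180 <1
  x=-4.738: |R|=1.50973 >1
  x=-4.384: |R|=1.10886 >1
  x=-4.337: |R|=1.06004 >1
So |R|<1 on (-4.2778, 0).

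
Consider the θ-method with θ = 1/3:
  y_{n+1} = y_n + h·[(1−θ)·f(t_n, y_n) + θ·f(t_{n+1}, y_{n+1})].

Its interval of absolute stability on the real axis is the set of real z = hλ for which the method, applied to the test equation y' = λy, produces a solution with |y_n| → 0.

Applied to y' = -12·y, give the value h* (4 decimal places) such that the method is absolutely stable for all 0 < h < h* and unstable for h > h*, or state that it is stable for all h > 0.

(-6.0000,0); λ=-12 ⇒ h* = (6)/12 = 0.5000.

With y'=λy (z=hλ):
  y_{n+1} = y_n + z·[2/3·y_n + 1/3·y_{n+1}] ⇒ (1 − 1/3z)y_{n+1} = (1 + 2/3z)y_n
  so R(z) = (1 + 2/3z)/(1 − 1/3z).

Solve |R(x)|<1 on ℝ⁻.
x=-1.15: |R|=0.1687
R=−1: 1+2/3x = −1+1/3x ⇒ -1/3x=2 ⇒ x=2/(-1/3)=-6.0000
Confirm numerically:
  x=-5.131: |R|=0.89313 <1
  x=-3.491: |R|=0.61346 <1
  x=-3.231: |R|=0.55561 <1
  x=-6.522: |R|=1.05482 >1
  x=-6.393: |R|=1.04184 >1
  x=-6.035: |R|=1.00387 >1
So |R|<1 on (-6.0000, 0).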